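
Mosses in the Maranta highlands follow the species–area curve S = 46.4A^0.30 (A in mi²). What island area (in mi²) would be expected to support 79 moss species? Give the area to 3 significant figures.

5.89 mi²

79 = 46.4 × A^0.3  ⇒  A^0.3 = 79/46.4 = 1.703
ln A = ln(1.703) / 0.3 = 0.5321 / 0.3 = 1.7738
A = e^1.7738 ≈ 5.893 mi²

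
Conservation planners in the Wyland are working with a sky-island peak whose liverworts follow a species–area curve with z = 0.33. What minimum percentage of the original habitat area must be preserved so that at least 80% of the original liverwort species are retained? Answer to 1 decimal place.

50.9%

Need (A_new/A_old)^0.33 = 0.8, so A_new/A_old = 0.8^(1/0.33) = 0.8^3.03
ln(A_new/A_old) = ln 0.8 / 0.33 = -0.2231 / 0.33 = -0.6762
A_new/A_old = e^-0.6762 ≈ 0.5085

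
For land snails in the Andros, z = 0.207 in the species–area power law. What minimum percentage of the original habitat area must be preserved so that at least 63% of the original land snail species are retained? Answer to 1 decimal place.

Need (A_new/A_old)^0.207 = 0.63, so A_new/A_old = 0.63^(1/0.207) = 0.63^4.831
ln(A_new/A_old) = ln 0.63 / 0.207 = -0.4620 / 0.207 = -2.2321
A_new/A_old = e^-2.2321 ≈ 0.1073

10.7%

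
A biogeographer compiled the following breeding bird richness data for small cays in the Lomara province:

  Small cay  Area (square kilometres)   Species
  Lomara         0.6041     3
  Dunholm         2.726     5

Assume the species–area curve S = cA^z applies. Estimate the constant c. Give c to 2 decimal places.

z = ln(S₂/S₁) / ln(A₂/A₁) = ln(5/3) / ln(2.726/0.6041) = 0.5108 / 1.5069 = 0.3390
c = S₁ / A₁^z = 3 / 0.6041^0.3390 = 3 / 0.8429 = 3.559

3.56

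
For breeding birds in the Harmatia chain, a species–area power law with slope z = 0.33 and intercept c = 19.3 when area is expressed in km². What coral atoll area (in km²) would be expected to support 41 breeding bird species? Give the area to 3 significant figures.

41 = 19.3 × A^0.33  ⇒  A^0.33 = 41/19.3 = 2.124
ln A = ln(2.124) / 0.33 = 0.7535 / 0.33 = 2.2832
A = e^2.2832 ≈ 9.808 km²

9.81 km²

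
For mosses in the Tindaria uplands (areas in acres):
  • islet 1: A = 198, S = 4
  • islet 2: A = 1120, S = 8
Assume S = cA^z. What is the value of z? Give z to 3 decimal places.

Taking logs: ln S = ln c + z ln A, so z = (ln S₂ − ln S₁)/(ln A₂ − ln A₁).
z = ln(8/4) / ln(1120/198) = ln(2) / ln(5.657) = 0.6931 / 1.7328 = 0.4000

0.400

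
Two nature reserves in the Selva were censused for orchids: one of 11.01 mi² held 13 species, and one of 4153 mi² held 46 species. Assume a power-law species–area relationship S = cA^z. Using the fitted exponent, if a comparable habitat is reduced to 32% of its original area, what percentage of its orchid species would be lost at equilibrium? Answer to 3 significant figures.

z = ln(46/13) / ln(4153/11.01) = 1.2637 / 5.9328 = 0.2130
S_new/S_old = (A_new/A_old)^z = 0.32^0.2130 = exp(0.2130 × -1.1394) = 0.7845
Fraction lost = 1 − 0.7845 = 0.2155

21.5%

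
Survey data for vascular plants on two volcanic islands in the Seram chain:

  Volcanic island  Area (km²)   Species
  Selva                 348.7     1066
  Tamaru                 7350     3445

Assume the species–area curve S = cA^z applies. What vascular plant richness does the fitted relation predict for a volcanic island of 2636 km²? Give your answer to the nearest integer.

2322

z = ln(3445/1066) / ln(7350/348.7) = 1.1730 / 3.0482 = 0.3848
c = 1066 / 348.7^0.3848 = 1066 / 9.514 = 112
S₃ = 112 × 2636^0.3848 = 112 × 20.72 ≈ 2322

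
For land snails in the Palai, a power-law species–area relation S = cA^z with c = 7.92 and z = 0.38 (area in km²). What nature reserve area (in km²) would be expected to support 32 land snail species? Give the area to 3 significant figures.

39.4 km²

32 = 7.92 × A^0.38  ⇒  A^0.38 = 32/7.92 = 4.04
ln A = ln(4.04) / 0.38 = 1.3963 / 0.38 = 3.6746
A = e^3.6746 ≈ 39.43 km²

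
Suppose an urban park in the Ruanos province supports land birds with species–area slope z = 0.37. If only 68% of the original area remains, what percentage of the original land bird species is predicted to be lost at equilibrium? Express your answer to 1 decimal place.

13.3%

S_new/S_old = (A_new/A_old)^z = 0.68^0.37
= exp(0.37 × ln 0.68) = exp(0.37 × -0.3857) = exp(-0.1427) ≈ 0.867
Fraction lost = 1 − 0.867 = 0.133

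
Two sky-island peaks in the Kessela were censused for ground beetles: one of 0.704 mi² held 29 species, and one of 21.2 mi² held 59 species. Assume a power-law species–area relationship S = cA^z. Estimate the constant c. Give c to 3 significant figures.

z = ln(S₂/S₁) / ln(A₂/A₁) = ln(59/29) / ln(21.2/0.704) = 0.7102 / 3.4050 = 0.2086
c = S₁ / A₁^z = 29 / 0.704^0.2086 = 29 / 0.9294 = 31.2

31.2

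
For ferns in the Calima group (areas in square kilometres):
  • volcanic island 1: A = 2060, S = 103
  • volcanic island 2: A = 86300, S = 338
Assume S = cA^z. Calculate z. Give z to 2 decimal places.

0.32

Taking logs: ln S = ln c + z ln A, so z = (ln S₂ − ln S₁)/(ln A₂ − ln A₁).
z = ln(338/103) / ln(86300/2060) = ln(3.282) / ln(41.89) = 1.1883 / 3.7351 = 0.3181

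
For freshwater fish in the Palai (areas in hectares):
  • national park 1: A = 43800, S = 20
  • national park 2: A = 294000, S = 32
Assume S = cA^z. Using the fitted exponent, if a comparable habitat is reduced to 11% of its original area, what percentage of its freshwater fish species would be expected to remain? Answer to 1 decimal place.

z = ln(32/20) / ln(294000/43800) = 0.4700 / 1.9039 = 0.2469
S_new/S_old = (A_new/A_old)^z = 0.11^0.2469 = exp(0.2469 × -2.2073) = 0.5799

58.0%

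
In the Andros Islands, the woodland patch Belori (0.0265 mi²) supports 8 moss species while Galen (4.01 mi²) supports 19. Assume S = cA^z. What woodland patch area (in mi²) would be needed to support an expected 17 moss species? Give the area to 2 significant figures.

z = ln(19/8) / ln(4.01/0.0265) = 0.8650 / 5.0194 = 0.1723
c = 8 / 0.0265^0.1723 = 8 / 0.5349 = 14.96
A = (17/14.96)^(1/0.1723) ⇒ ln A = ln(1.137)/0.1723 = 0.7434
A = e^0.7434 ≈ 2.103 mi²

2.1 mi²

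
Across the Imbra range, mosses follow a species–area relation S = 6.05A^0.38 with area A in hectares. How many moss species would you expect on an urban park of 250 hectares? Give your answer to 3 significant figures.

S = 6.05 × 250^0.38
ln S = ln 6.05 + 0.38 × ln 250 = 1.8001 + 0.38 × 5.5215 = 3.8982
S = e^3.8982 ≈ 49.31

49.3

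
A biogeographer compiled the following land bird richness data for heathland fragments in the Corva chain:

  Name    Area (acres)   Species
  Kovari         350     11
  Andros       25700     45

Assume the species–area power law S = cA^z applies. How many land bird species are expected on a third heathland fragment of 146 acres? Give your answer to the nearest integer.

8

z = ln(45/11) / ln(25700/350) = 1.4088 / 4.2963 = 0.3279
c = 11 / 350^0.3279 = 11 / 6.827 = 1.611
S₃ = 1.611 × 146^0.3279 = 1.611 × 5.125 ≈ 8.258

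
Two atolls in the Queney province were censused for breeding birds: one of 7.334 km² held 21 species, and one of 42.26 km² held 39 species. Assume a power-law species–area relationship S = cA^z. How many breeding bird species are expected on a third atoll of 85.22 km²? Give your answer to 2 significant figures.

50

z = ln(39/21) / ln(42.26/7.334) = 0.6190 / 1.7513 = 0.3535
c = 21 / 7.334^0.3535 = 21 / 2.022 = 10.38
S₃ = 10.38 × 85.22^0.3535 = 10.38 × 4.813 ≈ 49.97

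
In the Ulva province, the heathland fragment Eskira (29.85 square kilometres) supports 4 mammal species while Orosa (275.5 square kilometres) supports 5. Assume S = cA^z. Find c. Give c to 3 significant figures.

z = ln(S₂/S₁) / ln(A₂/A₁) = ln(5/4) / ln(275.5/29.85) = 0.2231 / 2.2224 = 0.1004
c = S₁ / A₁^z = 4 / 29.85^0.1004 = 4 / 1.406 = 2.844

2.84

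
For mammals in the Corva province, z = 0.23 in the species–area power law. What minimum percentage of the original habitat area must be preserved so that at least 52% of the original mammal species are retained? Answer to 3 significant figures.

Need (A_new/A_old)^0.23 = 0.52, so A_new/A_old = 0.52^(1/0.23) = 0.52^4.348
ln(A_new/A_old) = ln 0.52 / 0.23 = -0.6539 / 0.23 = -2.8432
A_new/A_old = e^-2.8432 ≈ 0.05824

5.82%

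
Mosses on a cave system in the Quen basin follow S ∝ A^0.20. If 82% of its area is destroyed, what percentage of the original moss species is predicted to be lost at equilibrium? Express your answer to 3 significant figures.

S_new/S_old = (A_new/A_old)^z = 0.18^0.2
= exp(0.2 × ln 0.18) = exp(0.2 × -1.7148) = exp(-0.3430) ≈ 0.7097
Fraction lost = 1 − 0.7097 = 0.2903

29.0%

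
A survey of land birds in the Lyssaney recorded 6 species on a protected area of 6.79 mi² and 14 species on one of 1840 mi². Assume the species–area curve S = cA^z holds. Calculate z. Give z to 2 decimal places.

Taking logs: ln S = ln c + z ln A, so z = (ln S₂ − ln S₁)/(ln A₂ − ln A₁).
z = ln(14/6) / ln(1840/6.79) = ln(2.333) / ln(271) = 0.8473 / 5.6021 = 0.1512

0.15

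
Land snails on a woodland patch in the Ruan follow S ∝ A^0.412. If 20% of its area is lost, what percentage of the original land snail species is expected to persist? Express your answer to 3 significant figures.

S_new/S_old = (A_new/A_old)^z = 0.8^0.412
= exp(0.412 × ln 0.8) = exp(0.412 × -0.2231) = exp(-0.0919) ≈ 0.9122

91.2%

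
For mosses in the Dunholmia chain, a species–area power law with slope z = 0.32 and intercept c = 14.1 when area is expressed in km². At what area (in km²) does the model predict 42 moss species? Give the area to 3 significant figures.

30.3 km²

42 = 14.1 × A^0.32  ⇒  A^0.32 = 42/14.1 = 2.979
ln A = ln(2.979) / 0.32 = 1.0915 / 0.32 = 3.4109
A = e^3.4109 ≈ 30.29 km²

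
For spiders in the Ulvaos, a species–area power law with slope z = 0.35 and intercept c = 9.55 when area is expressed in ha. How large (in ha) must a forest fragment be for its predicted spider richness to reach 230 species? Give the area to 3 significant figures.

230 = 9.55 × A^0.35  ⇒  A^0.35 = 230/9.55 = 24.08
ln A = ln(24.08) / 0.35 = 3.1815 / 0.35 = 9.0901
A = e^9.0901 ≈ 8867 ha

8870 ha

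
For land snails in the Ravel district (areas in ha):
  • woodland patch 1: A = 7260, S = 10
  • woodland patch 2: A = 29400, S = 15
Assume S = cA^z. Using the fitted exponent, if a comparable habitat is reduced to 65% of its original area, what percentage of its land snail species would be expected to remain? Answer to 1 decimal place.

z = ln(15/10) / ln(29400/7260) = 0.4055 / 1.3986 = 0.2899
S_new/S_old = (A_new/A_old)^z = 0.65^0.2899 = exp(0.2899 × -0.4308) = 0.8826

88.3%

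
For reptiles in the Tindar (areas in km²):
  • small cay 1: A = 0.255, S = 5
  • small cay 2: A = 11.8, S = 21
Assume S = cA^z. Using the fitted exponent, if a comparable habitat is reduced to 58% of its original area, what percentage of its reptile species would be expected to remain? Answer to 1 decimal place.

81.6%

z = ln(21/5) / ln(11.8/0.255) = 1.4351 / 3.8346 = 0.3742
S_new/S_old = (A_new/A_old)^z = 0.58^0.3742 = exp(0.3742 × -0.5447) = 0.8156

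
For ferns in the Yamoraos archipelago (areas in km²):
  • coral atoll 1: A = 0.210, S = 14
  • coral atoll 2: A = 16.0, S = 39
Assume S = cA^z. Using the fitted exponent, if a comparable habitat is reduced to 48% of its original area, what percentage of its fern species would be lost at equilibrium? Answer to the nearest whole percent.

z = ln(39/14) / ln(16/0.21) = 1.0245 / 4.3332 = 0.2364
S_new/S_old = (A_new/A_old)^z = 0.48^0.2364 = exp(0.2364 × -0.7340) = 0.8407
Fraction lost = 1 − 0.8407 = 0.1593

16%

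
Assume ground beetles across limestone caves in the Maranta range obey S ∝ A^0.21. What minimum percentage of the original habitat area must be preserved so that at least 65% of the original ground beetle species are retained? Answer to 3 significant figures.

12.9%

Need (A_new/A_old)^0.21 = 0.65, so A_new/A_old = 0.65^(1/0.21) = 0.65^4.762
ln(A_new/A_old) = ln 0.65 / 0.21 = -0.4308 / 0.21 = -2.0513
A_new/A_old = e^-2.0513 ≈ 0.1286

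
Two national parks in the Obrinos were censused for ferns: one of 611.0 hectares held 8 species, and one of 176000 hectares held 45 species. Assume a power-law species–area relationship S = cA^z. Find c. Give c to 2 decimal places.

z = ln(S₂/S₁) / ln(A₂/A₁) = ln(45/8) / ln(176000/611) = 1.7272 / 5.6631 = 0.3050
c = S₁ / A₁^z = 8 / 611^0.3050 = 8 / 7.075 = 1.131

1.13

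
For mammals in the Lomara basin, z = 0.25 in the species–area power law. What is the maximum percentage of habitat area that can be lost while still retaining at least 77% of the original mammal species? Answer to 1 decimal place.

64.8%

Need (A_new/A_old)^0.25 = 0.77, so A_new/A_old = 0.77^(1/0.25) = 0.77^4
ln(A_new/A_old) = ln 0.77 / 0.25 = -0.2614 / 0.25 = -1.0455
A_new/A_old = e^-1.0455 ≈ 0.3515
Fraction that can be lost = 1 − 0.3515 = 0.6485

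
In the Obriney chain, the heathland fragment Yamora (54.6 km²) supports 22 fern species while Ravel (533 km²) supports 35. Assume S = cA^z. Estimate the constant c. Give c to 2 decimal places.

9.74

z = ln(S₂/S₁) / ln(A₂/A₁) = ln(35/22) / ln(533/54.6) = 0.4643 / 2.2785 = 0.2038
c = S₁ / A₁^z = 22 / 54.6^0.2038 = 22 / 2.259 = 9.737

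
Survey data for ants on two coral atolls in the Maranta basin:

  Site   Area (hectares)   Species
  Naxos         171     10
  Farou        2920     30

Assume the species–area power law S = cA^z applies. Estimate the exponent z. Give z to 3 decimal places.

Taking logs: ln S = ln c + z ln A, so z = (ln S₂ − ln S₁)/(ln A₂ − ln A₁).
z = ln(30/10) / ln(2920/171) = ln(3) / ln(17.08) = 1.0986 / 2.8377 = 0.3872

0.387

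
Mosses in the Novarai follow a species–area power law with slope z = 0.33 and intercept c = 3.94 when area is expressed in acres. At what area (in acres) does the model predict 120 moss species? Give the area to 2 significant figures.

120 = 3.94 × A^0.33  ⇒  A^0.33 = 120/3.94 = 30.46
ln A = ln(30.46) / 0.33 = 3.4163 / 0.33 = 10.3525
A = e^10.3525 ≈ 31334 acres

31000 acres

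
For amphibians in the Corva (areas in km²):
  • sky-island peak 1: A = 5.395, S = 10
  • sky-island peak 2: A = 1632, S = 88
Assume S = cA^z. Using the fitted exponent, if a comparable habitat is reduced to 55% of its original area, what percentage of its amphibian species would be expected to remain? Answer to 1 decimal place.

79.6%

z = ln(88/10) / ln(1632/5.395) = 2.1748 / 5.7121 = 0.3807
S_new/S_old = (A_new/A_old)^z = 0.55^0.3807 = exp(0.3807 × -0.5978) = 0.7964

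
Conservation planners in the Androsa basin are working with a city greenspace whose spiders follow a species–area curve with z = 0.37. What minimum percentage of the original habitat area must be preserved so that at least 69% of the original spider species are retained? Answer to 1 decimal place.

Need (A_new/A_old)^0.37 = 0.69, so A_new/A_old = 0.69^(1/0.37) = 0.69^2.703
ln(A_new/A_old) = ln 0.69 / 0.37 = -0.3711 / 0.37 = -1.0029
A_new/A_old = e^-1.0029 ≈ 0.3668

36.7%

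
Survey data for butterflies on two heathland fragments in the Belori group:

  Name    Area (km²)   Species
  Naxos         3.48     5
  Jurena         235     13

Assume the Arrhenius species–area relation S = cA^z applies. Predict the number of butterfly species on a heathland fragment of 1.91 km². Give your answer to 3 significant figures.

z = ln(13/5) / ln(235/3.48) = 0.9555 / 4.2126 = 0.2268
c = 5 / 3.48^0.2268 = 5 / 1.327 = 3.768
S₃ = 3.768 × 1.91^0.2268 = 3.768 × 1.158 ≈ 4.364

4.36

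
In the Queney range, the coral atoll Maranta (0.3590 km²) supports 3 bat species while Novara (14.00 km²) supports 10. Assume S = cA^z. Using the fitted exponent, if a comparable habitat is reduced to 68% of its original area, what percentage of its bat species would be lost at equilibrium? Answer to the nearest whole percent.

12%

z = ln(10/3) / ln(14/0.359) = 1.2040 / 3.6635 = 0.3286
S_new/S_old = (A_new/A_old)^z = 0.68^0.3286 = exp(0.3286 × -0.3857) = 0.881
Fraction lost = 1 − 0.881 = 0.119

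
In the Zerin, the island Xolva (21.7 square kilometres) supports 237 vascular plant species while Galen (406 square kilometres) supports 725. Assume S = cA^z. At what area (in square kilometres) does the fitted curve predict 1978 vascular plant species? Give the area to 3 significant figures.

5630 square kilometres

z = ln(725/237) / ln(406/21.7) = 1.1181 / 2.9290 = 0.3817
c = 237 / 21.7^0.3817 = 237 / 3.237 = 73.21
A = (1978/73.21)^(1/0.3817) ⇒ ln A = ln(27.02)/0.3817 = 8.6356
A = e^8.6356 ≈ 5629 square kilometres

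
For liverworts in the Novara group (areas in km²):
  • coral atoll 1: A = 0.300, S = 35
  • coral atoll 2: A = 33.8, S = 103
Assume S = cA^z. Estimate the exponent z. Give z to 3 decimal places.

0.228

Taking logs: ln S = ln c + z ln A, so z = (ln S₂ − ln S₁)/(ln A₂ − ln A₁).
z = ln(103/35) / ln(33.8/0.3) = ln(2.943) / ln(112.7) = 1.0794 / 4.7244 = 0.2285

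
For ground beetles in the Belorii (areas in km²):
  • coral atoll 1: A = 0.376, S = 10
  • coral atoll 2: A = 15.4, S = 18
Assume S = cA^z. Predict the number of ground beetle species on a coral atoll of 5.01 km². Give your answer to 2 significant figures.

z = ln(18/10) / ln(15.4/0.376) = 0.5878 / 3.7125 = 0.1583
c = 10 / 0.376^0.1583 = 10 / 0.8565 = 11.68
S₃ = 11.68 × 5.01^0.1583 = 11.68 × 1.291 ≈ 15.07

15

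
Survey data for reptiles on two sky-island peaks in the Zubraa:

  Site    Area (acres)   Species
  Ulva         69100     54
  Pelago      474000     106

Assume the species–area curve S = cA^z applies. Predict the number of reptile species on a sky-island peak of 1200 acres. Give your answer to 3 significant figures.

z = ln(106/54) / ln(474000/69100) = 0.6745 / 1.9257 = 0.3502
c = 54 / 69100^0.3502 = 54 / 49.55 = 1.09
S₃ = 1.09 × 1200^0.3502 = 1.09 × 11.98 ≈ 13.06

13.1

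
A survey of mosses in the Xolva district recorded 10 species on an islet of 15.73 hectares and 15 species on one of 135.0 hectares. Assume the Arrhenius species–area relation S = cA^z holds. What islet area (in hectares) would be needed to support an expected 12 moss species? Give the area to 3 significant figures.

41.4 hectares

z = ln(15/10) / ln(135/15.73) = 0.4055 / 2.1497 = 0.1886
c = 10 / 15.73^0.1886 = 10 / 1.682 = 5.947
A = (12/5.947)^(1/0.1886) ⇒ ln A = ln(2.018)/0.1886 = 3.7222
A = e^3.7222 ≈ 41.36 hectares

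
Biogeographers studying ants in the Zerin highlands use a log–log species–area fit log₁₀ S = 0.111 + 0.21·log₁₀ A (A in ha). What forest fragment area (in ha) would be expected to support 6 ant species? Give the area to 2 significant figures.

6 = 1.291 × A^0.21  ⇒  A^0.21 = 6/1.291 = 4.647
ln A = ln(4.647) / 0.21 = 1.5362 / 0.21 = 7.3151
A = e^7.3151 ≈ 1503 ha

1500 ha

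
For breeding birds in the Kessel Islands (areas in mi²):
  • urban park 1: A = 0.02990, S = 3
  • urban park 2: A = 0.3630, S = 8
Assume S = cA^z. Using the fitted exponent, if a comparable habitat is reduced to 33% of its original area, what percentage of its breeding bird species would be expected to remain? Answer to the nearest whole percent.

z = ln(8/3) / ln(0.363/0.0299) = 0.9808 / 2.4965 = 0.3929
S_new/S_old = (A_new/A_old)^z = 0.33^0.3929 = exp(0.3929 × -1.1087) = 0.6469

65%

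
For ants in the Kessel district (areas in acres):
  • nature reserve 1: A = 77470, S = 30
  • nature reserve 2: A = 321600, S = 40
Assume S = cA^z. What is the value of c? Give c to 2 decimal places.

3.08

z = ln(S₂/S₁) / ln(A₂/A₁) = ln(40/30) / ln(321600/77470) = 0.2877 / 1.4234 = 0.2021
c = S₁ / A₁^z = 30 / 77470^0.2021 = 30 / 9.73 = 3.083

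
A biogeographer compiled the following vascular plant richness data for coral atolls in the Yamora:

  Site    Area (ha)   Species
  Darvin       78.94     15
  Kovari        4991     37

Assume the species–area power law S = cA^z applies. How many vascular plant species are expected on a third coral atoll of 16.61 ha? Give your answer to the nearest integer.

11

z = ln(37/15) / ln(4991/78.94) = 0.9029 / 4.1467 = 0.2177
c = 15 / 78.94^0.2177 = 15 / 2.589 = 5.794
S₃ = 5.794 × 16.61^0.2177 = 5.794 × 1.844 ≈ 10.68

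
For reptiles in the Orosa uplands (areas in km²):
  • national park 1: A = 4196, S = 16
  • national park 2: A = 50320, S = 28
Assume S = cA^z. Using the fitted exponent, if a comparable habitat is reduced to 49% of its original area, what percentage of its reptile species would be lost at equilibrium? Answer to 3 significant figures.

z = ln(28/16) / ln(50320/4196) = 0.5596 / 2.4843 = 0.2253
S_new/S_old = (A_new/A_old)^z = 0.49^0.2253 = exp(0.2253 × -0.7133) = 0.8516
Fraction lost = 1 − 0.8516 = 0.1484

14.8%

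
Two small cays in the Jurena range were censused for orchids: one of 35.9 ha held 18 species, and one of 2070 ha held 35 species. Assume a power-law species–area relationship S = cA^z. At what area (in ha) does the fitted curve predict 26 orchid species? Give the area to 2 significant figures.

340 ha

z = ln(35/18) / ln(2070/35.9) = 0.6650 / 4.0546 = 0.1640
c = 18 / 35.9^0.1640 = 18 / 1.799 = 10.01
A = (26/10.01)^(1/0.1640) ⇒ ln A = ln(2.599)/0.1640 = 5.8229
A = e^5.8229 ≈ 337.9 ha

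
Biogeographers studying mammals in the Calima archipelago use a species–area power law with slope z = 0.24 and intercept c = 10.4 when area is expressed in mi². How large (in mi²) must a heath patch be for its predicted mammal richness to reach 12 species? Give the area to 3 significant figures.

12 = 10.4 × A^0.24  ⇒  A^0.24 = 12/10.4 = 1.154
ln A = ln(1.154) / 0.24 = 0.1431 / 0.24 = 0.5963
A = e^0.5963 ≈ 1.815 mi²

1.82 mi²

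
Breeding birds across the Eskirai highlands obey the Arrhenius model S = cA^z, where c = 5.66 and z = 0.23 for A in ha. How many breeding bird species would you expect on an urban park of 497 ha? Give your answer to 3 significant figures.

23.6

S = 5.66 × 497^0.23
ln S = ln 5.66 + 0.23 × ln 497 = 1.7334 + 0.23 × 6.2086 = 3.1614
S = e^3.1614 ≈ 23.6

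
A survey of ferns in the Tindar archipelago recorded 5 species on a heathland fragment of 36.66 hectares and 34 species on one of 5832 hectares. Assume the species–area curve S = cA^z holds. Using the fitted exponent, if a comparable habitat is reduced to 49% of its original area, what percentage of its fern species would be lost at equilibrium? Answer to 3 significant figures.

23.6%

z = ln(34/5) / ln(5832/36.66) = 1.9169 / 5.0694 = 0.3781
S_new/S_old = (A_new/A_old)^z = 0.49^0.3781 = exp(0.3781 × -0.7133) = 0.7636
Fraction lost = 1 − 0.7636 = 0.2364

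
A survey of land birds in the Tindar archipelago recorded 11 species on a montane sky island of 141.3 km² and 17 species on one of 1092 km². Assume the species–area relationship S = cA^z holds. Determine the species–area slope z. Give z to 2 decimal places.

0.21

Taking logs: ln S = ln c + z ln A, so z = (ln S₂ − ln S₁)/(ln A₂ − ln A₁).
z = ln(17/11) / ln(1092/141.3) = ln(1.545) / ln(7.728) = 0.4353 / 2.0449 = 0.2129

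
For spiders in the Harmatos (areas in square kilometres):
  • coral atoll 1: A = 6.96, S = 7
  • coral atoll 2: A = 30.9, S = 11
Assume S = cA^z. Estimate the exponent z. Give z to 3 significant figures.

Taking logs: ln S = ln c + z ln A, so z = (ln S₂ − ln S₁)/(ln A₂ − ln A₁).
z = ln(11/7) / ln(30.9/6.96) = ln(1.571) / ln(4.44) = 0.4520 / 1.4906 = 0.3032

0.303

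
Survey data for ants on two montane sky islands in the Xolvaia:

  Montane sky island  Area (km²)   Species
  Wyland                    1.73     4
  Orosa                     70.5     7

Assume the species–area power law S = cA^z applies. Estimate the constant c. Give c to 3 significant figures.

z = ln(S₂/S₁) / ln(A₂/A₁) = ln(7/4) / ln(70.5/1.73) = 0.5596 / 3.7075 = 0.1509
c = S₁ / A₁^z = 4 / 1.73^0.1509 = 4 / 1.086 = 3.682

3.68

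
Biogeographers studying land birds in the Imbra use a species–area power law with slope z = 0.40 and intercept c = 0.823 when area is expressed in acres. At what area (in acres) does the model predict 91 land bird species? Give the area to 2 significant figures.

130000 acres

91 = 0.823 × A^0.4  ⇒  A^0.4 = 91/0.823 = 110.6
ln A = ln(110.6) / 0.4 = 4.7057 / 0.4 = 11.7641
A = e^11.7641 ≈ 128559 acres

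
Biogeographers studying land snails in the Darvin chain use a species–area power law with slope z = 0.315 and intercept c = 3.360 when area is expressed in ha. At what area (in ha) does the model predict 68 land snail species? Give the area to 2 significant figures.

14000 ha

68 = 3.36 × A^0.315  ⇒  A^0.315 = 68/3.36 = 20.24
ln A = ln(20.24) / 0.315 = 3.0076 / 0.315 = 9.5478
A = e^9.5478 ≈ 14014 ha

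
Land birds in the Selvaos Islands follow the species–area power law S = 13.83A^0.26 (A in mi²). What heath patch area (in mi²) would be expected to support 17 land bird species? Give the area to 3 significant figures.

17 = 13.83 × A^0.26  ⇒  A^0.26 = 17/13.83 = 1.229
ln A = ln(1.229) / 0.26 = 0.2064 / 0.26 = 0.7937
A = e^0.7937 ≈ 2.212 mi²

2.21 mi²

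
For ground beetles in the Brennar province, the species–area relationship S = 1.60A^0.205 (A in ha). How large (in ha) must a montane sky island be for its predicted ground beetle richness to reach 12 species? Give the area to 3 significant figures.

18600 ha

12 = 1.6 × A^0.205  ⇒  A^0.205 = 12/1.6 = 7.5
ln A = ln(7.5) / 0.205 = 2.0149 / 0.205 = 9.8288
A = e^9.8288 ≈ 18561 ha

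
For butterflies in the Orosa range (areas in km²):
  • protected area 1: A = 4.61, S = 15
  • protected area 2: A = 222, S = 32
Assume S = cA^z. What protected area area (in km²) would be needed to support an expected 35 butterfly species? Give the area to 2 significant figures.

350 km²

z = ln(32/15) / ln(222/4.61) = 0.7577 / 3.8744 = 0.1956
c = 15 / 4.61^0.1956 = 15 / 1.348 = 11.12
A = (35/11.12)^(1/0.1956) ⇒ ln A = ln(3.146)/0.1956 = 5.8609
A = e^5.8609 ≈ 351 km²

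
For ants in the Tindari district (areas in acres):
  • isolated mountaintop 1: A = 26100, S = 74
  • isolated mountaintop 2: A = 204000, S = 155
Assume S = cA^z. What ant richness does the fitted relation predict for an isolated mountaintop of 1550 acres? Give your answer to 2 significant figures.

z = ln(155/74) / ln(204000/26100) = 0.7394 / 2.0562 = 0.3596
c = 74 / 26100^0.3596 = 74 / 38.74 = 1.91
S₃ = 1.91 × 1550^0.3596 = 1.91 × 14.03 ≈ 26.81

27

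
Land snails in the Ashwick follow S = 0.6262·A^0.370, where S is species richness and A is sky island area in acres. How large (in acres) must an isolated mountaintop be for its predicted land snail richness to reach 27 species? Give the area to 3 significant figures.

26200 acres

27 = 0.6262 × A^0.37  ⇒  A^0.37 = 27/0.6262 = 43.12
ln A = ln(43.12) / 0.37 = 3.7639 / 0.37 = 10.1728
A = e^10.1728 ≈ 26180 acres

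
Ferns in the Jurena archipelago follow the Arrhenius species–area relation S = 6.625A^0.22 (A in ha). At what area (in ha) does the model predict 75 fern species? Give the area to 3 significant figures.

75 = 6.625 × A^0.22  ⇒  A^0.22 = 75/6.625 = 11.32
ln A = ln(11.32) / 0.22 = 2.4266 / 0.22 = 11.0302
A = e^11.0302 ≈ 61708 ha

61700 ha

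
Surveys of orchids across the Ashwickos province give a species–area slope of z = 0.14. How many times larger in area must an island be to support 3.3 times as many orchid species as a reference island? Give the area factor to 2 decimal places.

(A₂/A₁)^0.14 = 3.3, so A₂/A₁ = 3.3^(1/0.14) = 3.3^7.143
ln(A₂/A₁) = ln 3.3 / 0.14 = 1.1939 / 0.14 = 8.5280
A₂/A₁ = e^8.5280 ≈ 5054

5054.42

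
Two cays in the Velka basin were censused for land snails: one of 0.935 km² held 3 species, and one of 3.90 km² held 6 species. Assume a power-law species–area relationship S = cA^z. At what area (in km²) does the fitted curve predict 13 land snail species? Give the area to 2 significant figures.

19 km²

z = ln(6/3) / ln(3.9/0.935) = 0.6931 / 1.4282 = 0.4853
c = 3 / 0.935^0.4853 = 3 / 0.9679 = 3.099
A = (13/3.099)^(1/0.4853) ⇒ ln A = ln(4.194)/0.4853 = 2.9541
A = e^2.9541 ≈ 19.18 km²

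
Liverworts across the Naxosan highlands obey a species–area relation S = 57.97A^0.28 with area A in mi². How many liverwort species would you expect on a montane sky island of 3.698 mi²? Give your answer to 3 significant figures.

S = 57.97 × 3.698^0.28
ln S = ln 57.97 + 0.28 × ln 3.698 = 4.0599 + 0.28 × 1.3078 = 4.4261
S = e^4.4261 ≈ 83.61

83.6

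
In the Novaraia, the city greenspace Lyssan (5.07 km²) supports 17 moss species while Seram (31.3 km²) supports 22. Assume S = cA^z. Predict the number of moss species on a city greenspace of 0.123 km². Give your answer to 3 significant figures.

10.0

z = ln(22/17) / ln(31.3/5.07) = 0.2578 / 1.8203 = 0.1416
c = 17 / 5.07^0.1416 = 17 / 1.259 = 13.51
S₃ = 13.51 × 0.123^0.1416 = 13.51 × 0.7432 ≈ 10.04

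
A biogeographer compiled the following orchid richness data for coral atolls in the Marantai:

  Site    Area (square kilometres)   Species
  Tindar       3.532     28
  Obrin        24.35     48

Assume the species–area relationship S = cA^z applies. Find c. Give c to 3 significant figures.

19.7

z = ln(S₂/S₁) / ln(A₂/A₁) = ln(48/28) / ln(24.35/3.532) = 0.5390 / 1.9307 = 0.2792
c = S₁ / A₁^z = 28 / 3.532^0.2792 = 28 / 1.422 = 19.69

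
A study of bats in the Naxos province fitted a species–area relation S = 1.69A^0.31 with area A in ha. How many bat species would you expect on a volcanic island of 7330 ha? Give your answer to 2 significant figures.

27

S = 1.69 × 7330^0.31 = 1.69 × 15.78 ≈ 26.67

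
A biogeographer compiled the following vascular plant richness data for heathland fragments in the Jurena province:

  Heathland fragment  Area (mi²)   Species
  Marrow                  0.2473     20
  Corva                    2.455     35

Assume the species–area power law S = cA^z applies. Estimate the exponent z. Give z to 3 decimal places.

Taking logs: ln S = ln c + z ln A, so z = (ln S₂ − ln S₁)/(ln A₂ − ln A₁).
z = ln(35/20) / ln(2.455/0.2473) = ln(1.75) / ln(9.927) = 0.5596 / 2.2953 = 0.2438

0.244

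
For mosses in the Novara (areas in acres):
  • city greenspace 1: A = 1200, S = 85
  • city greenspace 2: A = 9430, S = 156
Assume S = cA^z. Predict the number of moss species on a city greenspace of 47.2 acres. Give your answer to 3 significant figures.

32.8

z = ln(156/85) / ln(9430/1200) = 0.6072 / 2.0616 = 0.2945
c = 85 / 1200^0.2945 = 85 / 8.071 = 10.53
S₃ = 10.53 × 47.2^0.2945 = 10.53 × 3.112 ≈ 32.77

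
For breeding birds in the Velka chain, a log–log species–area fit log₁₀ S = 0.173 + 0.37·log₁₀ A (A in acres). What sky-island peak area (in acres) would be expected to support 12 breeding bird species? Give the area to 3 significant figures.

12 = 1.489 × A^0.37  ⇒  A^0.37 = 12/1.489 = 8.057
ln A = ln(8.057) / 0.37 = 2.0866 / 0.37 = 5.6393
A = e^5.6393 ≈ 281.3 acres

281 acres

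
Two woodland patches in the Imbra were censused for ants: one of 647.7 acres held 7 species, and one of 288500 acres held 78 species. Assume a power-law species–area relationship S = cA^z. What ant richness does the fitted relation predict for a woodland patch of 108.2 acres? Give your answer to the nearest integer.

z = ln(78/7) / ln(288500/647.7) = 2.4108 / 6.0990 = 0.3953
c = 7 / 647.7^0.3953 = 7 / 12.92 = 0.5418
S₃ = 0.5418 × 108.2^0.3953 = 0.5418 × 6.369 ≈ 3.451

3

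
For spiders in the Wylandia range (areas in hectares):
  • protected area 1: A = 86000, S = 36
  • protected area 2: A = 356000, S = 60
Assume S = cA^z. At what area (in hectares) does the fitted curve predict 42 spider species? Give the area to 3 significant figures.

z = ln(60/36) / ln(356000/86000) = 0.5108 / 1.4206 = 0.3596
c = 36 / 86000^0.3596 = 36 / 59.48 = 0.6052
A = (42/0.6052)^(1/0.3596) ⇒ ln A = ln(69.4)/0.3596 = 11.7908
A = e^11.7908 ≈ 132031 hectares

132000 hectares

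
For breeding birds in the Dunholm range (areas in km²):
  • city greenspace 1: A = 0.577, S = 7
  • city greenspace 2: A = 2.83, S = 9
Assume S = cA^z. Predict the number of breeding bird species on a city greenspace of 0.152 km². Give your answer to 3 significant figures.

5.67

z = ln(9/7) / ln(2.83/0.577) = 0.2513 / 1.5902 = 0.1580
c = 7 / 0.577^0.1580 = 7 / 0.9168 = 7.636
S₃ = 7.636 × 0.152^0.1580 = 7.636 × 0.7425 ≈ 5.669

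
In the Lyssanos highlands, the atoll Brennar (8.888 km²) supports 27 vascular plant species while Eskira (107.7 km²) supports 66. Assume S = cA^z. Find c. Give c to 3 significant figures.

z = ln(S₂/S₁) / ln(A₂/A₁) = ln(66/27) / ln(107.7/8.888) = 0.8938 / 2.4946 = 0.3583
c = S₁ / A₁^z = 27 / 8.888^0.3583 = 27 / 2.188 = 12.34

12.3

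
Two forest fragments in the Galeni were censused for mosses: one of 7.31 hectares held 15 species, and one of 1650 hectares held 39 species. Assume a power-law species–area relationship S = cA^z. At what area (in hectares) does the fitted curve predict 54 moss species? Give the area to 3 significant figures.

10400 hectares

z = ln(39/15) / ln(1650/7.31) = 0.9555 / 5.4193 = 0.1763
c = 15 / 7.31^0.1763 = 15 / 1.42 = 10.56
A = (54/10.56)^(1/0.1763) ⇒ ln A = ln(5.112)/0.1763 = 9.2542
A = e^9.2542 ≈ 10448 hectares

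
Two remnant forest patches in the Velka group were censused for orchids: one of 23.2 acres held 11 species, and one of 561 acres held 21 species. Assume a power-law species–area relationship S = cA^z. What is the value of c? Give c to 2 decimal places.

z = ln(S₂/S₁) / ln(A₂/A₁) = ln(21/11) / ln(561/23.2) = 0.6466 / 3.1856 = 0.2030
c = S₁ / A₁^z = 11 / 23.2^0.2030 = 11 / 1.893 = 5.811

5.81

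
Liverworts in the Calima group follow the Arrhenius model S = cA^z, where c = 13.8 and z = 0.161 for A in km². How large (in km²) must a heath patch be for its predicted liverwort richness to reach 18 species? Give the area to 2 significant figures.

18 = 13.8 × A^0.161  ⇒  A^0.161 = 18/13.8 = 1.304
ln A = ln(1.304) / 0.161 = 0.2657 / 0.161 = 1.6503
A = e^1.6503 ≈ 5.209 km²

5.2 km²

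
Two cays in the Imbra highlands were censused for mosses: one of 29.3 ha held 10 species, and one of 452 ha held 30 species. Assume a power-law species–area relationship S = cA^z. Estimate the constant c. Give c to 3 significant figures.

z = ln(S₂/S₁) / ln(A₂/A₁) = ln(30/10) / ln(452/29.3) = 1.0986 / 2.7361 = 0.4015
c = S₁ / A₁^z = 10 / 29.3^0.4015 = 10 / 3.881 = 2.576

2.58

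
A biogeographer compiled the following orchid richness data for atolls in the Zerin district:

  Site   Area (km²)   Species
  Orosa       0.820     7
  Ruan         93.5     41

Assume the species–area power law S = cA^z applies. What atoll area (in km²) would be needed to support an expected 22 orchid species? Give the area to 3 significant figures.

z = ln(41/7) / ln(93.5/0.82) = 1.7677 / 4.7364 = 0.3732
c = 7 / 0.82^0.3732 = 7 / 0.9286 = 7.538
A = (22/7.538)^(1/0.3732) ⇒ ln A = ln(2.918)/0.3732 = 2.8699
A = e^2.8699 ≈ 17.64 km²

17.6 km²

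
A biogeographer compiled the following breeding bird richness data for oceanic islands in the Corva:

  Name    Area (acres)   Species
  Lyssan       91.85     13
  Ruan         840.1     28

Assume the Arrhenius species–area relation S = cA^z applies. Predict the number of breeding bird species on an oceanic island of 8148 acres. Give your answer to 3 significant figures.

z = ln(28/13) / ln(840.1/91.85) = 0.7673 / 2.2134 = 0.3466
c = 13 / 91.85^0.3466 = 13 / 4.792 = 2.713
S₃ = 2.713 × 8148^0.3466 = 2.713 × 22.69 ≈ 61.55

61.5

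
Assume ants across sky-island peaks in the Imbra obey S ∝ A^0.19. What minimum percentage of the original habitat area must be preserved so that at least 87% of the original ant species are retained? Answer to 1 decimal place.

Need (A_new/A_old)^0.19 = 0.87, so A_new/A_old = 0.87^(1/0.19) = 0.87^5.263
ln(A_new/A_old) = ln 0.87 / 0.19 = -0.1393 / 0.19 = -0.7330
A_new/A_old = e^-0.7330 ≈ 0.4805

48.0%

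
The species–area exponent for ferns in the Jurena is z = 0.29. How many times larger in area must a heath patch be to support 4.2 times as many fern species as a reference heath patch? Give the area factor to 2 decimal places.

(A₂/A₁)^0.29 = 4.2, so A₂/A₁ = 4.2^(1/0.29) = 4.2^3.448
ln(A₂/A₁) = ln 4.2 / 0.29 = 1.4351 / 0.29 = 4.9486
A₂/A₁ = e^4.9486 ≈ 141

140.97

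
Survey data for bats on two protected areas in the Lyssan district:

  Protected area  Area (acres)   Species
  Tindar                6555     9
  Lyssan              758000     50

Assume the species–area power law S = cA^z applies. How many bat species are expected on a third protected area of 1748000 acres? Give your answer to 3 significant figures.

z = ln(50/9) / ln(758000/6555) = 1.7148 / 4.7505 = 0.3610
c = 9 / 6555^0.3610 = 9 / 23.86 = 0.3772
S₃ = 0.3772 × 1748000^0.3610 = 0.3772 × 179.2 ≈ 67.6

67.6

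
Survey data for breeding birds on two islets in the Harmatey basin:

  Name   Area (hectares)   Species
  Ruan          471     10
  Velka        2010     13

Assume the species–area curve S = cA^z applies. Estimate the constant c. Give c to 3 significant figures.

z = ln(S₂/S₁) / ln(A₂/A₁) = ln(13/10) / ln(2010/471) = 0.2624 / 1.4510 = 0.1808
c = S₁ / A₁^z = 10 / 471^0.1808 = 10 / 3.043 = 3.286

3.29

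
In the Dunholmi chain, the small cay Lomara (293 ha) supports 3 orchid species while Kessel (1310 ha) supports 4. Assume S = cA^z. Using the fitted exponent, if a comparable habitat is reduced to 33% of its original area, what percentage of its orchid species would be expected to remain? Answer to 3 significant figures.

z = ln(4/3) / ln(1310/293) = 0.2877 / 1.4976 = 0.1921
S_new/S_old = (A_new/A_old)^z = 0.33^0.1921 = exp(0.1921 × -1.1087) = 0.8082

80.8%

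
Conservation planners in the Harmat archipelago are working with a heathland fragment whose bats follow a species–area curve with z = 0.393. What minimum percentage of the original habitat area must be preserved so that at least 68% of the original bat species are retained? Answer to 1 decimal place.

37.5%

Need (A_new/A_old)^0.393 = 0.68, so A_new/A_old = 0.68^(1/0.393) = 0.68^2.545
ln(A_new/A_old) = ln 0.68 / 0.393 = -0.3857 / 0.393 = -0.9813
A_new/A_old = e^-0.9813 ≈ 0.3748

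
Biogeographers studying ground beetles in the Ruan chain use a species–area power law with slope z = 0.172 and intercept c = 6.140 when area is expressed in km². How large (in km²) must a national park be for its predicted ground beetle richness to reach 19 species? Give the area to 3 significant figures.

19 = 6.14 × A^0.172  ⇒  A^0.172 = 19/6.14 = 3.094
ln A = ln(3.094) / 0.172 = 1.1296 / 0.172 = 6.5675
A = e^6.5675 ≈ 711.6 km²

712 km²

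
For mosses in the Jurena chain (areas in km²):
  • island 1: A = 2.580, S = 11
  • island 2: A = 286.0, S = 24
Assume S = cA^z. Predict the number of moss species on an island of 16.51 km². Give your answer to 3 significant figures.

z = ln(24/11) / ln(286/2.58) = 0.7802 / 4.7082 = 0.1657
c = 11 / 2.58^0.1657 = 11 / 1.17 = 9.401
S₃ = 9.401 × 16.51^0.1657 = 9.401 × 1.591 ≈ 14.96

15.0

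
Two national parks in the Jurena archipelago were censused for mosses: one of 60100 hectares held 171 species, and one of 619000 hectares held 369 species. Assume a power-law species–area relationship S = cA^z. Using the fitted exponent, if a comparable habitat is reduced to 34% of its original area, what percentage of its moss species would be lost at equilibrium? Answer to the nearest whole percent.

30%

z = ln(369/171) / ln(619000/60100) = 0.7691 / 2.3321 = 0.3298
S_new/S_old = (A_new/A_old)^z = 0.34^0.3298 = exp(0.3298 × -1.0788) = 0.7006
Fraction lost = 1 − 0.7006 = 0.2994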